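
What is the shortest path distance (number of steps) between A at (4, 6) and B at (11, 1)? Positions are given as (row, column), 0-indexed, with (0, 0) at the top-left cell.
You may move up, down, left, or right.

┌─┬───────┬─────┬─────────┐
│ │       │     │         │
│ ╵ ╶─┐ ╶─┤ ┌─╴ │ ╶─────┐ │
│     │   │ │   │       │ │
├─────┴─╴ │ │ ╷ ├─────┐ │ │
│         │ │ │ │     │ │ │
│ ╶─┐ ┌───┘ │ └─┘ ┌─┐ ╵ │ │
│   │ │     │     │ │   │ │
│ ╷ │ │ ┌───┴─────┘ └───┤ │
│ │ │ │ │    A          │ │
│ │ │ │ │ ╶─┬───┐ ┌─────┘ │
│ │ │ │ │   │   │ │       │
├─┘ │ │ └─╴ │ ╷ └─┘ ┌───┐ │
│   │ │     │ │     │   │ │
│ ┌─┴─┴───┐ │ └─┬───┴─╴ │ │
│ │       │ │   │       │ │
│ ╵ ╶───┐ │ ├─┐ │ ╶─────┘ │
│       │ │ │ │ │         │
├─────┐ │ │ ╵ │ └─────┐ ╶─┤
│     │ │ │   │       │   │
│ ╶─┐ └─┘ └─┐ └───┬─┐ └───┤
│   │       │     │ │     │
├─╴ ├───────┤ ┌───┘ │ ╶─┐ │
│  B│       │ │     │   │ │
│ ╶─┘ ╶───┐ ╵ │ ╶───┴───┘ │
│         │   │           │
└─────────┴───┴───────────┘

Finding path from (4, 6) to (11, 1):
Path: (4,6) → (4,5) → (4,4) → (5,4) → (5,5) → (6,5) → (7,5) → (8,5) → (9,5) → (9,6) → (10,6) → (11,6) → (12,6) → (12,5) → (11,5) → (11,4) → (11,3) → (11,2) → (12,2) → (12,1) → (12,0) → (11,0) → (11,1)
Distance: 22 steps

Solution:

┌─┬───────┬─────┬─────────┐
│ │       │     │         │
│ ╵ ╶─┐ ╶─┤ ┌─╴ │ ╶─────┐ │
│     │   │ │   │       │ │
├─────┴─╴ │ │ ╷ ├─────┐ │ │
│         │ │ │ │     │ │ │
│ ╶─┐ ┌───┘ │ └─┘ ┌─┐ ╵ │ │
│   │ │     │     │ │   │ │
│ ╷ │ │ ┌───┴─────┘ └───┤ │
│ │ │ │ │↓ ← A          │ │
│ │ │ │ │ ╶─┬───┐ ┌─────┘ │
│ │ │ │ │↳ ↓│   │ │       │
├─┘ │ │ └─╴ │ ╷ └─┘ ┌───┐ │
│   │ │    ↓│ │     │   │ │
│ ┌─┴─┴───┐ │ └─┬───┴─╴ │ │
│ │       │↓│   │       │ │
│ ╵ ╶───┐ │ ├─┐ │ ╶─────┘ │
│       │ │↓│ │ │         │
├─────┐ │ │ ╵ │ └─────┐ ╶─┤
│     │ │ │↳ ↓│       │   │
│ ╶─┐ └─┘ └─┐ └───┬─┐ └───┤
│   │       │↓    │ │     │
├─╴ ├───────┤ ┌───┘ │ ╶─┐ │
│↱ B│↓ ← ← ↰│↓│     │   │ │
│ ╶─┘ ╶───┐ ╵ │ ╶───┴───┘ │
│↑ ← ↲    │↑ ↲│           │
└─────────┴───┴───────────┘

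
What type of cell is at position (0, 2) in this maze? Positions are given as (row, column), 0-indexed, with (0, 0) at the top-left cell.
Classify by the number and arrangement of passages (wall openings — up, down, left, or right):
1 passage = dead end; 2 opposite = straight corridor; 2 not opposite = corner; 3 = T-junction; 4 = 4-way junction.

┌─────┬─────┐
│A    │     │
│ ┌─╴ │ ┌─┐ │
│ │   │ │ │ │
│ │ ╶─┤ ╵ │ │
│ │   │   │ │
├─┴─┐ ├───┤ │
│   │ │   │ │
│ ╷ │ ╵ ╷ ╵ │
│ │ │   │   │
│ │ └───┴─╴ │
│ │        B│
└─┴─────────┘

Checking cell at (0, 2):
Number of passages: 2
Cell type: corner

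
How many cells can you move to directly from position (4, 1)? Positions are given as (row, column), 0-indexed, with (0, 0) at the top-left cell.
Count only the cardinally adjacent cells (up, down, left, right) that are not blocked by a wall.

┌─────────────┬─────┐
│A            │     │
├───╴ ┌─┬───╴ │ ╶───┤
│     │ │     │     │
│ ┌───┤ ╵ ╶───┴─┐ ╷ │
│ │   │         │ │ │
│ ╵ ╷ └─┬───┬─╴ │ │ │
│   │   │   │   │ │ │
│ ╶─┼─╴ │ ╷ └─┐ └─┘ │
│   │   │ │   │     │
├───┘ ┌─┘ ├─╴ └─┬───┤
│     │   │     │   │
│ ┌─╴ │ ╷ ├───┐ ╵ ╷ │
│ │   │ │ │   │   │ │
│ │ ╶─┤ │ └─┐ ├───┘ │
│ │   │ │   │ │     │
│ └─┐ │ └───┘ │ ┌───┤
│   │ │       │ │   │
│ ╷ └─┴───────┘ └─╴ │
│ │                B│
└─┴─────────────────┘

Checking passable neighbors of (4, 1):
Neighbors: (4, 0)
Count: 1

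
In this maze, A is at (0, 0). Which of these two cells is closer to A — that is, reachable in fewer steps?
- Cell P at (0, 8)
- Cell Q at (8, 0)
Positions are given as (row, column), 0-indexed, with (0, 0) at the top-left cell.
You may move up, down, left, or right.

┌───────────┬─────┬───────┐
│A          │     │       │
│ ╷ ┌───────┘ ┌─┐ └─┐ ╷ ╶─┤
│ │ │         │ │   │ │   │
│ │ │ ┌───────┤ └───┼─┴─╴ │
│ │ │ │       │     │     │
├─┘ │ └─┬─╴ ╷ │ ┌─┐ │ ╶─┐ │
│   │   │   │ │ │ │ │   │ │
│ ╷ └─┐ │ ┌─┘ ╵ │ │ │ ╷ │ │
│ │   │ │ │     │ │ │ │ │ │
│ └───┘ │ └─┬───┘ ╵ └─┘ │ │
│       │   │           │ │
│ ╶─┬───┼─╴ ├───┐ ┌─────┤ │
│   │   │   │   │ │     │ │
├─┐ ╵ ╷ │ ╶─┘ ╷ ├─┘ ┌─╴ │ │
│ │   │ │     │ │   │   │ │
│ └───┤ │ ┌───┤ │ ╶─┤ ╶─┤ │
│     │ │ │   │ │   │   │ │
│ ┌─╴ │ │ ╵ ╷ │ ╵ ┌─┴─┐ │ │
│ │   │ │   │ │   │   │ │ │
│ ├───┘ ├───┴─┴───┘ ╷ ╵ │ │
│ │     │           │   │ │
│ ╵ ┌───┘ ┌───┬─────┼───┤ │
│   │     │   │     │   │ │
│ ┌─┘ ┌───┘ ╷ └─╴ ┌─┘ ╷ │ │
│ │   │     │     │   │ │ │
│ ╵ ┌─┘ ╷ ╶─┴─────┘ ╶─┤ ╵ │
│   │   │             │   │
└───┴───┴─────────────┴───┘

Shortest path A → P at (0, 8): 22 steps
Shortest path A → Q at (8, 0): 24 steps

P is closer (22 steps vs 24 steps).

Path to P:

┌───────────┬─────┬───────┐
│A ↓        │↱ → P│       │
│ ╷ ┌───────┘ ┌─┐ └─┐ ╷ ╶─┤
│ │↓│↱ → → → ↑│ │   │ │   │
│ │ │ ┌───────┤ └───┼─┴─╴ │
│ │↓│↑│       │     │     │
├─┘ │ └─┬─╴ ╷ │ ┌─┐ │ ╶─┐ │
│↓ ↲│↑ ↰│   │ │ │ │ │   │ │
│ ╷ └─┐ │ ┌─┘ ╵ │ │ │ ╷ │ │
│↓│   │↑│ │     │ │ │ │ │ │
│ └───┘ │ └─┬───┘ ╵ └─┘ │ │
│↳ → → ↑│   │           │ │
│ ╶─┬───┼─╴ ├───┐ ┌─────┤ │
│   │   │   │   │ │     │ │
├─┐ ╵ ╷ │ ╶─┘ ╷ ├─┘ ┌─╴ │ │
│ │   │ │     │ │   │   │ │
│ └───┤ │ ┌───┤ │ ╶─┤ ╶─┤ │
│     │ │ │   │ │   │   │ │
│ ┌─╴ │ │ ╵ ╷ │ ╵ ┌─┴─┐ │ │
│ │   │ │   │ │   │   │ │ │
│ ├───┘ ├───┴─┴───┘ ╷ ╵ │ │
│ │     │           │   │ │
│ ╵ ┌───┘ ┌───┬─────┼───┤ │
│   │     │   │     │   │ │
│ ┌─┘ ┌───┘ ╷ └─╴ ┌─┘ ╷ │ │
│ │   │     │     │   │ │ │
│ ╵ ┌─┘ ╷ ╶─┴─────┘ ╶─┤ ╵ │
│   │   │             │   │
└───┴───┴─────────────┴───┘

Path to Q:

┌───────────┬─────┬───────┐
│A ↓        │     │       │
│ ╷ ┌───────┘ ┌─┐ └─┐ ╷ ╶─┤
│ │↓│         │ │   │ │   │
│ │ │ ┌───────┤ └───┼─┴─╴ │
│ │↓│ │       │     │     │
├─┘ │ └─┬─╴ ╷ │ ┌─┐ │ ╶─┐ │
│↓ ↲│   │   │ │ │ │ │   │ │
│ ╷ └─┐ │ ┌─┘ ╵ │ │ │ ╷ │ │
│↓│   │ │ │     │ │ │ │ │ │
│ └───┘ │ └─┬───┘ ╵ └─┘ │ │
│↓      │   │           │ │
│ ╶─┬───┼─╴ ├───┐ ┌─────┤ │
│↳ ↓│↱ ↓│   │   │ │     │ │
├─┐ ╵ ╷ │ ╶─┘ ╷ ├─┘ ┌─╴ │ │
│ │↳ ↑│↓│     │ │   │   │ │
│ └───┤ │ ┌───┤ │ ╶─┤ ╶─┤ │
│Q    │↓│ │   │ │   │   │ │
│ ┌─╴ │ │ ╵ ╷ │ ╵ ┌─┴─┐ │ │
│↑│   │↓│   │ │   │   │ │ │
│ ├───┘ ├───┴─┴───┘ ╷ ╵ │ │
│↑│↓ ← ↲│           │   │ │
│ ╵ ┌───┘ ┌───┬─────┼───┤ │
│↑ ↲│     │   │     │   │ │
│ ┌─┘ ┌───┘ ╷ └─╴ ┌─┘ ╷ │ │
│ │   │     │     │   │ │ │
│ ╵ ┌─┘ ╷ ╶─┴─────┘ ╶─┤ ╵ │
│   │   │             │   │
└───┴───┴─────────────┴───┘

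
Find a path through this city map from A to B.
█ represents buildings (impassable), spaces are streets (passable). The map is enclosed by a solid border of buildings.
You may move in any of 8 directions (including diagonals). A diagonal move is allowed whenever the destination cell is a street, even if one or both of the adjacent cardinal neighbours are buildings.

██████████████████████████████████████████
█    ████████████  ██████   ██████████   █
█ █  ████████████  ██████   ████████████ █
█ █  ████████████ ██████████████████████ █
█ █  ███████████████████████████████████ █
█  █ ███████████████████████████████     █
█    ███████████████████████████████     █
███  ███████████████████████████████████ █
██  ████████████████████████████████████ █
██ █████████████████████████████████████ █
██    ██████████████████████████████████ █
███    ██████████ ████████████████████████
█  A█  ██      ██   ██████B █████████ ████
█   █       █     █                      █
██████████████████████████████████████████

Finding the shortest path from A to B:
Movement: 8-directional
Path length: 23 steps
Directions: up-right → right → down-right → down-right → right → right → right → right → up-right → right → right → down-right → right → right → up-right → right → down-right → right → right → right → right → right → up-right

Solution:

██████████████████████████████████████████
█    ████████████  ██████   ██████████   █
█ █  ████████████  ██████   ████████████ █
█ █  ████████████ ██████████████████████ █
█ █  ███████████████████████████████████ █
█  █ ███████████████████████████████     █
█    ███████████████████████████████     █
███  ███████████████████████████████████ █
██  ████████████████████████████████████ █
██ █████████████████████████████████████ █
██    ██████████████████████████████████ █
███ →↘ ██████████ ████████████████████████
█  A█ ↘██   →→↘██ →↘██████B █████████ ████
█   █  →→→→↗█  →→↗█ →→→→→↗               █
██████████████████████████████████████████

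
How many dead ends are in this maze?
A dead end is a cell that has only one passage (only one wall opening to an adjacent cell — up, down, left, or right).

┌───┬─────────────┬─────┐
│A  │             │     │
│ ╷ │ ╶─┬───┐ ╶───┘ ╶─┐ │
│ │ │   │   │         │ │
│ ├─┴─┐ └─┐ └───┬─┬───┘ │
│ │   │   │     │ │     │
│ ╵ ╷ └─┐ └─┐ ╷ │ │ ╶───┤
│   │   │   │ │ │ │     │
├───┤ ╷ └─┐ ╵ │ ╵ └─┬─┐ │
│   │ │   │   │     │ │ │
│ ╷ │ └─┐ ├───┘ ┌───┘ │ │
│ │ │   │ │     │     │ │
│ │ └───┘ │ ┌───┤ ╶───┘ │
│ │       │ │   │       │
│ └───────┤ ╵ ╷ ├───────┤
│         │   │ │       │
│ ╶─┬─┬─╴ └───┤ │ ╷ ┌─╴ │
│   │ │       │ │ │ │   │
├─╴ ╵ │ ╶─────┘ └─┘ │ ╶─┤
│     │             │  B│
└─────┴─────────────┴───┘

Checking each cell for number of passages:

Dead ends found at positions:
  (0, 8)
  (1, 1)
  (1, 4)
  (1, 10)
  (2, 8)
  (4, 9)
  (4, 10)
  (5, 3)
  (8, 2)
  (8, 6)
  (8, 8)
  (9, 0)
  (9, 11)
Total dead ends: 13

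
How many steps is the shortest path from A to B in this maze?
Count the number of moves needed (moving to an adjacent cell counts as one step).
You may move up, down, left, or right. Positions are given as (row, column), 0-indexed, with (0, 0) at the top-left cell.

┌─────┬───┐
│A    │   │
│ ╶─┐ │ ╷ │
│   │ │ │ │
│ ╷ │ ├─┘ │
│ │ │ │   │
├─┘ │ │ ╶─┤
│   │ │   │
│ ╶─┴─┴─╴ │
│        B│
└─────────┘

Using BFS to find shortest path:
Start: (0, 0), End: (4, 4)
Path found:
(0,0) → (1,0) → (1,1) → (2,1) → (3,1) → (3,0) → (4,0) → (4,1) → (4,2) → (4,3) → (4,4)
Number of steps: 10

Solution:

┌─────┬───┐
│A    │   │
│ ╶─┐ │ ╷ │
│↳ ↓│ │ │ │
│ ╷ │ ├─┘ │
│ │↓│ │   │
├─┘ │ │ ╶─┤
│↓ ↲│ │   │
│ ╶─┴─┴─╴ │
│↳ → → → B│
└─────────┘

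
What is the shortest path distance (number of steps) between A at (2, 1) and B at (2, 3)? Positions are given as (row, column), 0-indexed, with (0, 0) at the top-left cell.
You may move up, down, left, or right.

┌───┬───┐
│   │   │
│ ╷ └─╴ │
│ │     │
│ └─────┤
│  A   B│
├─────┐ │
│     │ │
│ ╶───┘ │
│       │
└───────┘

Finding path from (2, 1) to (2, 3):
Path: (2,1) → (2,2) → (2,3)
Distance: 2 steps

Solution:

┌───┬───┐
│   │   │
│ ╷ └─╴ │
│ │     │
│ └─────┤
│  A → B│
├─────┐ │
│     │ │
│ ╶───┘ │
│       │
└───────┘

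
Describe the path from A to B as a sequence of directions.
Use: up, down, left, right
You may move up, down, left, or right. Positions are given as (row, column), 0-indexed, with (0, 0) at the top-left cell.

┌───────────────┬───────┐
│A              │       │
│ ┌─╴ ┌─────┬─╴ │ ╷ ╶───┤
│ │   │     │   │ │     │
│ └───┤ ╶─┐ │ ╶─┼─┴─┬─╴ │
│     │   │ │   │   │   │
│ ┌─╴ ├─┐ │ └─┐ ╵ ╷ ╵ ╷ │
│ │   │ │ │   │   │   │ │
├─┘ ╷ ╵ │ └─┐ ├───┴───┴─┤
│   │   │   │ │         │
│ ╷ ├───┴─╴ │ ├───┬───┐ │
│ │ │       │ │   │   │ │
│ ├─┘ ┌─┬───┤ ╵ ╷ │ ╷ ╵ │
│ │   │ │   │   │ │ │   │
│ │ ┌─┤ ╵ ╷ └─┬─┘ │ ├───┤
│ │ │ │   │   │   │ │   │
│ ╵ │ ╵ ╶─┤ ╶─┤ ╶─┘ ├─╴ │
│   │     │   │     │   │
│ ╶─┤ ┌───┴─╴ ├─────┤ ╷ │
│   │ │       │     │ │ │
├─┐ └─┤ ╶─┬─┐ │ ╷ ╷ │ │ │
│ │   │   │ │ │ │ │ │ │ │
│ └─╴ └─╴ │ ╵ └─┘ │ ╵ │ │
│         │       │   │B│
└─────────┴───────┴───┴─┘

Finding the path and converting it to directions:
Path through cells: (0,0) → (1,0) → (2,0) → (2,1) → (2,2) → (3,2) → (3,1) → (4,1) → (4,0) → (5,0) → (6,0) → (7,0) → (8,0) → (9,0) → (9,1) → (10,1) → (10,2) → (11,2) → (11,3) → (11,4) → (10,4) → (10,3) → (9,3) → (9,4) → (9,5) → (9,6) → (10,6) → (11,6) → (11,7) → (11,8) → (10,8) → (9,8) → (9,9) → (10,9) → (11,9) → (11,10) → (10,10) → (9,10) → (8,10) → (8,11) → (9,11) → (10,11) → (11,11)
Directions: down, down, right, right, down, left, down, left, down, down, down, down, down, right, down, right, down, right, right, up, left, up, right, right, right, down, down, right, right, up, up, right, down, down, right, up, up, up, right, down, down, down

Solution:

┌───────────────┬───────┐
│A              │       │
│ ┌─╴ ┌─────┬─╴ │ ╷ ╶───┤
│↓│   │     │   │ │     │
│ └───┤ ╶─┐ │ ╶─┼─┴─┬─╴ │
│↳ → ↓│   │ │   │   │   │
│ ┌─╴ ├─┐ │ └─┐ ╵ ╷ ╵ ╷ │
│ │↓ ↲│ │ │   │   │   │ │
├─┘ ╷ ╵ │ └─┐ ├───┴───┴─┤
│↓ ↲│   │   │ │         │
│ ╷ ├───┴─╴ │ ├───┬───┐ │
│↓│ │       │ │   │   │ │
│ ├─┘ ┌─┬───┤ ╵ ╷ │ ╷ ╵ │
│↓│   │ │   │   │ │ │   │
│ │ ┌─┤ ╵ ╷ └─┬─┘ │ ├───┤
│↓│ │ │   │   │   │ │   │
│ ╵ │ ╵ ╶─┤ ╶─┤ ╶─┘ ├─╴ │
│↓  │     │   │     │↱ ↓│
│ ╶─┤ ┌───┴─╴ ├─────┤ ╷ │
│↳ ↓│ │↱ → → ↓│  ↱ ↓│↑│↓│
├─┐ └─┤ ╶─┬─┐ │ ╷ ╷ │ │ │
│ │↳ ↓│↑ ↰│ │↓│ │↑│↓│↑│↓│
│ └─╴ └─╴ │ ╵ └─┘ │ ╵ │ │
│    ↳ → ↑│  ↳ → ↑│↳ ↑│B│
└─────────┴───────┴───┴─┘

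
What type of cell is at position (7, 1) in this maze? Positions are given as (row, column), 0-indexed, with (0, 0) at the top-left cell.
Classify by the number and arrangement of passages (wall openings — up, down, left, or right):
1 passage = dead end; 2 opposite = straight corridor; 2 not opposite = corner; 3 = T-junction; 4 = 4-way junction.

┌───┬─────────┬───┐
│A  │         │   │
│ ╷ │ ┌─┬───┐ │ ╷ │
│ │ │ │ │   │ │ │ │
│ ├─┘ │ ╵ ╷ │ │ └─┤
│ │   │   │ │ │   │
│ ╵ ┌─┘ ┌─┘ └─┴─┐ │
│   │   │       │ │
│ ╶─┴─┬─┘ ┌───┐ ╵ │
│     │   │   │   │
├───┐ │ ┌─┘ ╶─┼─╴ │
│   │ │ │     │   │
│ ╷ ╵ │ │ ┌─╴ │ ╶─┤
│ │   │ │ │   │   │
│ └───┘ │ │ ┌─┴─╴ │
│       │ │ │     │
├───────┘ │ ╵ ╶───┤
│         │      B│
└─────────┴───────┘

Checking cell at (7, 1):
Number of passages: 2
Cell type: straight corridor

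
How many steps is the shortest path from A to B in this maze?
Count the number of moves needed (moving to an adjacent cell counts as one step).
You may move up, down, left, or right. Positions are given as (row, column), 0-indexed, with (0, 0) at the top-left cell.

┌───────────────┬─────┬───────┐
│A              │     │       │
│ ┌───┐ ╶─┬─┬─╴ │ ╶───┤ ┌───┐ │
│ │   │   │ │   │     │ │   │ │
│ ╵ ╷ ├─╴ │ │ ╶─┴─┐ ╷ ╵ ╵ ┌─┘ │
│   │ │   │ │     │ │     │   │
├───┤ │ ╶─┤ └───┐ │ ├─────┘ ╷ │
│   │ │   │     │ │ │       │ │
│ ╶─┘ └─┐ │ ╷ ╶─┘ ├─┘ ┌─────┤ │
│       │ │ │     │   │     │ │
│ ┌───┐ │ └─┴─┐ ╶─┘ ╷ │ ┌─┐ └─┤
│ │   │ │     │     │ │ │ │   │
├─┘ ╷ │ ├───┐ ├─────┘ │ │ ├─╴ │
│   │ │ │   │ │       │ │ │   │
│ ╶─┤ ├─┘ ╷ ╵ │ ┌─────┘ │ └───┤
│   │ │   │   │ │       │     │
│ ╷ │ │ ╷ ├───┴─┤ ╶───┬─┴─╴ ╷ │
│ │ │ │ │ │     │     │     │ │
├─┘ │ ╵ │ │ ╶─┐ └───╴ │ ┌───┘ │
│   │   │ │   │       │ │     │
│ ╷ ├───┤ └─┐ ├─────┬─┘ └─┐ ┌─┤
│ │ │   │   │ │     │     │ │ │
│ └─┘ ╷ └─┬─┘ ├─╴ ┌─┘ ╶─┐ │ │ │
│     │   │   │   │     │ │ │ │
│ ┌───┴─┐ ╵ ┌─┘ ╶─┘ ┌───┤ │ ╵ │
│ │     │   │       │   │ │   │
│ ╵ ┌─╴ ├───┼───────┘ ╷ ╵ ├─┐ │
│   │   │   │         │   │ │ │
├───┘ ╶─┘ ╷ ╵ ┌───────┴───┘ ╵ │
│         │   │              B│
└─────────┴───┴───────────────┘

Using BFS to find shortest path:
Start: (0, 0), End: (14, 14)
Path found:
(0,0) → (0,1) → (0,2) → (0,3) → (1,3) → (1,4) → (2,4) → (2,3) → (3,3) → (3,4) → (4,4) → (5,4) → (5,5) → (5,6) → (6,6) → (7,6) → (7,5) → (6,5) → (6,4) → (7,4) → (7,3) → (8,3) → (9,3) → (9,2) → (8,2) → (7,2) → (6,2) → (5,2) → (5,1) → (6,1) → (6,0) → (7,0) → (7,1) → (8,1) → (9,1) → (9,0) → (10,0) → (11,0) → (12,0) → (13,0) → (13,1) → (12,1) → (12,2) → (12,3) → (13,3) → (13,2) → (14,2) → (14,3) → (14,4) → (13,4) → (13,5) → (14,5) → (14,6) → (13,6) → (13,7) → (13,8) → (13,9) → (13,10) → (12,10) → (12,11) → (13,11) → (13,12) → (12,12) → (11,12) → (10,12) → (10,11) → (9,11) → (8,11) → (8,12) → (8,13) → (7,13) → (7,14) → (8,14) → (9,14) → (9,13) → (10,13) → (11,13) → (12,13) → (12,14) → (13,14) → (14,14)
Number of steps: 80

Solution:

┌───────────────┬─────┬───────┐
│A → → ↓        │     │       │
│ ┌───┐ ╶─┬─┬─╴ │ ╶───┤ ┌───┐ │
│ │   │↳ ↓│ │   │     │ │   │ │
│ ╵ ╷ ├─╴ │ │ ╶─┴─┐ ╷ ╵ ╵ ┌─┘ │
│   │ │↓ ↲│ │     │ │     │   │
├───┤ │ ╶─┤ └───┐ │ ├─────┘ ╷ │
│   │ │↳ ↓│     │ │ │       │ │
│ ╶─┘ └─┐ │ ╷ ╶─┘ ├─┘ ┌─────┤ │
│       │↓│ │     │   │     │ │
│ ┌───┐ │ └─┴─┐ ╶─┘ ╷ │ ┌─┐ └─┤
│ │↓ ↰│ │↳ → ↓│     │ │ │ │   │
├─┘ ╷ │ ├───┐ ├─────┘ │ │ ├─╴ │
│↓ ↲│↑│ │↓ ↰│↓│       │ │ │   │
│ ╶─┤ ├─┘ ╷ ╵ │ ┌─────┘ │ └───┤
│↳ ↓│↑│↓ ↲│↑ ↲│ │       │  ↱ ↓│
│ ╷ │ │ ╷ ├───┴─┤ ╶───┬─┴─╴ ╷ │
│ │↓│↑│↓│ │     │     │↱ → ↑│↓│
├─┘ │ ╵ │ │ ╶─┐ └───╴ │ ┌───┘ │
│↓ ↲│↑ ↲│ │   │       │↑│  ↓ ↲│
│ ╷ ├───┤ └─┐ ├─────┬─┘ └─┐ ┌─┤
│↓│ │   │   │ │     │  ↑ ↰│↓│ │
│ └─┘ ╷ └─┬─┘ ├─╴ ┌─┘ ╶─┐ │ │ │
│↓    │   │   │   │     │↑│↓│ │
│ ┌───┴─┐ ╵ ┌─┘ ╶─┘ ┌───┤ │ ╵ │
│↓│↱ → ↓│   │       │↱ ↓│↑│↳ ↓│
│ ╵ ┌─╴ ├───┼───────┘ ╷ ╵ ├─┐ │
│↳ ↑│↓ ↲│↱ ↓│↱ → → → ↑│↳ ↑│ │↓│
├───┘ ╶─┘ ╷ ╵ ┌───────┴───┘ ╵ │
│    ↳ → ↑│↳ ↑│              B│
└─────────┴───┴───────────────┘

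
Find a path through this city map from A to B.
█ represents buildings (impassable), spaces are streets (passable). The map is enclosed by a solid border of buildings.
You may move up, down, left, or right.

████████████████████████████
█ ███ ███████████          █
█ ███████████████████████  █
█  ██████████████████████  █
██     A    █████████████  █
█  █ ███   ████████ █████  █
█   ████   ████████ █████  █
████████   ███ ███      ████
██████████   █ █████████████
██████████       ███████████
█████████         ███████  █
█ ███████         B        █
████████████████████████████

Finding the shortest path from A to B:
Movement: cardinal only
Path length: 18 steps
Directions: right → down → down → down → right → right → down → down → down → down → right → right → right → right → right → right → right → right

Solution:

████████████████████████████
█ ███ ███████████          █
█ ███████████████████████  █
█  ██████████████████████  █
██     A↓   █████████████  █
█  █ ███↓  ████████ █████  █
█   ████↓  ████████ █████  █
████████↳→↓███ ███      ████
██████████↓  █ █████████████
██████████↓      ███████████
█████████ ↓       ███████  █
█ ███████ ↳→→→→→→→B        █
████████████████████████████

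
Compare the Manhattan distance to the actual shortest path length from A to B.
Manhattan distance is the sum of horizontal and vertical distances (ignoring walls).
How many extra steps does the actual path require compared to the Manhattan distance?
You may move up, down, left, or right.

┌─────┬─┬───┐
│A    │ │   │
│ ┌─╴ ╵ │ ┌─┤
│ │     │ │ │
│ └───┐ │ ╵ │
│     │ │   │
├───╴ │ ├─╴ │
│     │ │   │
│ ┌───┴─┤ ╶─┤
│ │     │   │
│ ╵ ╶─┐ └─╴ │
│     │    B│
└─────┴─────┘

Manhattan distance: |5 - 0| + |5 - 0| = 10
Actual path length: 16
Extra steps: 16 - 10 = 6

Solution:

┌─────┬─┬───┐
│A    │ │   │
│ ┌─╴ ╵ │ ┌─┤
│↓│     │ │ │
│ └───┐ │ ╵ │
│↳ → ↓│ │   │
├───╴ │ ├─╴ │
│↓ ← ↲│ │   │
│ ┌───┴─┤ ╶─┤
│↓│↱ → ↓│   │
│ ╵ ╶─┐ └─╴ │
│↳ ↑  │↳ → B│
└─────┴─────┘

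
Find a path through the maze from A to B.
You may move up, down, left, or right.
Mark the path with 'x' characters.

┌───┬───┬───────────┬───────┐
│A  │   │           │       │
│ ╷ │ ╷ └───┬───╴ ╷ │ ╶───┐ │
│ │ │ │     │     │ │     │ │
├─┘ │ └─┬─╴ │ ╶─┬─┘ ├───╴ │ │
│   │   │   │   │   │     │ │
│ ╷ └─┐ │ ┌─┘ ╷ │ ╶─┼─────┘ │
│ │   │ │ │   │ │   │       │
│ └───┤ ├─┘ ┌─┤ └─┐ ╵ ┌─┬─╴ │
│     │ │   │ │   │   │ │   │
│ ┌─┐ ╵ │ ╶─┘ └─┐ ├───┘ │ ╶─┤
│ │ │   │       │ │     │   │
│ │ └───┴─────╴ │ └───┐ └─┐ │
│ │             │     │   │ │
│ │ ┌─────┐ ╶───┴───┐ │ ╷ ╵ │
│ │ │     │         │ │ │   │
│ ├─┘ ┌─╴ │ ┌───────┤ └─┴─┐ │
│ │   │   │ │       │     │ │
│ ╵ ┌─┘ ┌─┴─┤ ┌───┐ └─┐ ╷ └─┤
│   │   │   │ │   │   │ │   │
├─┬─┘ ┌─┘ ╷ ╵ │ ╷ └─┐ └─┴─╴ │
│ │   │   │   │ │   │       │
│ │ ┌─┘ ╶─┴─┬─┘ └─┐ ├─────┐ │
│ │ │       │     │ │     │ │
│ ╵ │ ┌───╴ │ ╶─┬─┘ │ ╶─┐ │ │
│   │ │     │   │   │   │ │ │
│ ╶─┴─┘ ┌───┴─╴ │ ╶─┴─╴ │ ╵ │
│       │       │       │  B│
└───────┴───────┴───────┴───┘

Finding the shortest path through the maze:
Path length: 56 steps
Directions: right → down → down → left → down → down → down → down → down → down → down → right → up → right → up → right → right → down → left → down → left → down → left → down → down → left → down → right → right → right → up → right → right → up → left → left → up → right → up → right → down → right → up → up → right → right → right → down → right → down → right → right → right → down → down → down

Solution:

┌───┬───┬───────────┬───────┐
│A x│   │           │       │
│ ╷ │ ╷ └───┬───╴ ╷ │ ╶───┐ │
│ │x│ │     │     │ │     │ │
├─┘ │ └─┬─╴ │ ╶─┬─┘ ├───╴ │ │
│x x│   │   │   │   │     │ │
│ ╷ └─┐ │ ┌─┘ ╷ │ ╶─┼─────┘ │
│x│   │ │ │   │ │   │       │
│ └───┤ ├─┘ ┌─┤ └─┐ ╵ ┌─┬─╴ │
│x    │ │   │ │   │   │ │   │
│ ┌─┐ ╵ │ ╶─┘ └─┐ ├───┘ │ ╶─┤
│x│ │   │       │ │     │   │
│ │ └───┴─────╴ │ └───┐ └─┐ │
│x│             │     │   │ │
│ │ ┌─────┐ ╶───┴───┐ │ ╷ ╵ │
│x│ │x x x│         │ │ │   │
│ ├─┘ ┌─╴ │ ┌───────┤ └─┴─┐ │
│x│x x│x x│ │x x x x│     │ │
│ ╵ ┌─┘ ┌─┴─┤ ┌───┐ └─┐ ╷ └─┤
│x x│x x│x x│x│   │x x│ │   │
├─┬─┘ ┌─┘ ╷ ╵ │ ╷ └─┐ └─┴─╴ │
│ │x x│x x│x x│ │   │x x x x│
│ │ ┌─┘ ╶─┴─┬─┘ └─┐ ├─────┐ │
│ │x│  x x x│     │ │     │x│
│ ╵ │ ┌───╴ │ ╶─┬─┘ │ ╶─┐ │ │
│x x│ │x x x│   │   │   │ │x│
│ ╶─┴─┘ ┌───┴─╴ │ ╶─┴─╴ │ ╵ │
│x x x x│       │       │  B│
└───────┴───────┴───────┴───┘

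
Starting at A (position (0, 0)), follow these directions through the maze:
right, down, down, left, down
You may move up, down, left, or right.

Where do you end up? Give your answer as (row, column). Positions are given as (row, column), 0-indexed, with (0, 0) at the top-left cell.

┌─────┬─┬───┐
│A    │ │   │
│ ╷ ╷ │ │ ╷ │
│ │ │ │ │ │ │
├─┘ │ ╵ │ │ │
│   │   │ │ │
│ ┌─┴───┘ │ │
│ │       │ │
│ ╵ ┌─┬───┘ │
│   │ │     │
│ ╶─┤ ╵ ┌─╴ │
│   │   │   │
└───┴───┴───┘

Following directions step by step:
Start: (0, 0)
  right: (0, 0) → (0, 1)
  down: (0, 1) → (1, 1)
  down: (1, 1) → (2, 1)
  left: (2, 1) → (2, 0)
  down: (2, 0) → (3, 0)
Final position: (3, 0)

Path taken:

┌─────┬─┬───┐
│A ↓  │ │   │
│ ╷ ╷ │ │ ╷ │
│ │↓│ │ │ │ │
├─┘ │ ╵ │ │ │
│↓ ↲│   │ │ │
│ ┌─┴───┘ │ │
│B│       │ │
│ ╵ ┌─┬───┘ │
│   │ │     │
│ ╶─┤ ╵ ┌─╴ │
│   │   │   │
└───┴───┴───┘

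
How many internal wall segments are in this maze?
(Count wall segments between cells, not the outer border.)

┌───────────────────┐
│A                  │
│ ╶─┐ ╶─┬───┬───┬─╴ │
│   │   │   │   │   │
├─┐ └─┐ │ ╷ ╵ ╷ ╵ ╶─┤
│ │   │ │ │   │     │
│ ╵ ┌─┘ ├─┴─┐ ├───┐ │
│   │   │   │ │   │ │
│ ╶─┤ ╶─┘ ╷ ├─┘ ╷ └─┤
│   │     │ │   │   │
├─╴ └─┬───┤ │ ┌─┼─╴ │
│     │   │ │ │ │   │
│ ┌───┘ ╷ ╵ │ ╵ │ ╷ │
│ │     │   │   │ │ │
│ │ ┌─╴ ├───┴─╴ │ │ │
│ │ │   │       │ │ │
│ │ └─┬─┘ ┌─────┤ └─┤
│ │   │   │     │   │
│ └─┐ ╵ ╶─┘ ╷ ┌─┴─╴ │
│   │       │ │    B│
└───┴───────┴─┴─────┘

Counting internal wall segments:
Total internal walls: 81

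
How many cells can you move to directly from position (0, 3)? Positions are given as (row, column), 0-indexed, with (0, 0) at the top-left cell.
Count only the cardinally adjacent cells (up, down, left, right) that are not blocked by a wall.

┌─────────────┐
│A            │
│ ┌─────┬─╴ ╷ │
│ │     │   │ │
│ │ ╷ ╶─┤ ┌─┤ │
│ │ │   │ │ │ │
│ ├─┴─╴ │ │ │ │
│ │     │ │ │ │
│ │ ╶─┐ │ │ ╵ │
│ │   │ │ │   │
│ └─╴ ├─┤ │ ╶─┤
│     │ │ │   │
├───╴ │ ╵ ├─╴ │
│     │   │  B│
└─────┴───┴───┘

Checking passable neighbors of (0, 3):
Neighbors: (0, 2), (0, 4)
Count: 2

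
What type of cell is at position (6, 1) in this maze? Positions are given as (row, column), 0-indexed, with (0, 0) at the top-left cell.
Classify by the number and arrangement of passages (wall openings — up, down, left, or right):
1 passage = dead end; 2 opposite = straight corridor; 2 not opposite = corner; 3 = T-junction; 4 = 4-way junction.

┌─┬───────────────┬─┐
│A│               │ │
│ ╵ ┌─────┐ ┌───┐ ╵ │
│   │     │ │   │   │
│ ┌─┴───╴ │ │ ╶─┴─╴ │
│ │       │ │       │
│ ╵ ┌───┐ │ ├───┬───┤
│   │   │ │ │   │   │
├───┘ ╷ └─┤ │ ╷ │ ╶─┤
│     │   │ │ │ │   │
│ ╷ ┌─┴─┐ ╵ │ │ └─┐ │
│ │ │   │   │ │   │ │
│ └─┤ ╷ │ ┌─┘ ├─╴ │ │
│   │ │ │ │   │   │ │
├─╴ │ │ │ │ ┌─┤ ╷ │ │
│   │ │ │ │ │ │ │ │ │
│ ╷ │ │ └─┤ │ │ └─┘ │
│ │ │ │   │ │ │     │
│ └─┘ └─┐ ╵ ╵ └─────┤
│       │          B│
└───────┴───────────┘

Checking cell at (6, 1):
Number of passages: 2
Cell type: corner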